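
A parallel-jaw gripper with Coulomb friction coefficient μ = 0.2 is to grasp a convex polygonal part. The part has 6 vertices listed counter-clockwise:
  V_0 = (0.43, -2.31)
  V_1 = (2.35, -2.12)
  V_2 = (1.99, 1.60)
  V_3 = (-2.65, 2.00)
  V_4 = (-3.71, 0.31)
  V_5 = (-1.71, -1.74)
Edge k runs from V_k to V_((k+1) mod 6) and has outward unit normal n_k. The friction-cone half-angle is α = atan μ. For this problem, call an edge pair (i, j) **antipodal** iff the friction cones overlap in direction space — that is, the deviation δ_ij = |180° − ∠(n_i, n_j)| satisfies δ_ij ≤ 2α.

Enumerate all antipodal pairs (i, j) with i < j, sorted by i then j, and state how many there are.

α = atan 0.2 = 11.31°;  2α = 22.62°
n_0 = (+0.0985, -0.9951)
n_1 = (+0.9954, +0.0963)
n_2 = (+0.0859, +0.9963)
n_3 = (-0.8472, +0.5314)
n_4 = (-0.7158, -0.6983)
n_5 = (-0.2574, -0.9663)
  (0,1): δ = 90.12°  ·
  (0,2): δ = 10.58°  ✓
  (0,3): δ = 52.25°  ·
  (0,4): δ = 128.64°  ·
  (0,5): δ = 159.43°  ·
  (1,2): δ = 100.45°  ·
  (1,3): δ = 37.62°  ·
  (1,4): δ = 38.77°  ·
  (1,5): δ = 69.56°  ·
  (2,3): δ = 117.17°  ·
  (2,4): δ = 40.78°  ·
  (2,5): δ = 9.99°  ✓
  (3,4): δ = 103.61°  ·
  (3,5): δ = 72.82°  ·
  (4,5): δ = 149.21°  ·
antipodal pairs: 2

count = 2; pairs: (0,2), (2,5)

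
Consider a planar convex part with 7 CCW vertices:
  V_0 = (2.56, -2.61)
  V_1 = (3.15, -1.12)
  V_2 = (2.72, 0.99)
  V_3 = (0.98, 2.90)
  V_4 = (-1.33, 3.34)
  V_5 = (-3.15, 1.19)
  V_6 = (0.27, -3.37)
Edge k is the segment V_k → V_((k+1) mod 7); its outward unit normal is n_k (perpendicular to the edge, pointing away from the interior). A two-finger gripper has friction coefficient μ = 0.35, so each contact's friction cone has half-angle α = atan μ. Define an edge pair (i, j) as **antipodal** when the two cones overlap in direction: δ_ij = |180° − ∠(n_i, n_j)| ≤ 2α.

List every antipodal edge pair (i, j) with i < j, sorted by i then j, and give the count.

count = 5; pairs: (0,4), (1,5), (2,5), (3,6), (4,6)

α = atan 0.35 = 19.29°;  2α = 38.58°
n_0 = (+0.9298, -0.3682)
n_1 = (+0.9799, +0.1997)
n_2 = (+0.7392, +0.6734)
n_3 = (+0.1871, +0.9823)
n_4 = (-0.7633, +0.6461)
n_5 = (-0.8000, -0.6000)
n_6 = (+0.3150, -0.9491)
  (0,1): δ = 146.88°  ·
  (0,2): δ = 116.06°  ·
  (0,3): δ = 79.18°  ·
  (0,4): δ = 18.65°  ✓
  (0,5): δ = 58.47°  ·
  (0,6): δ = 129.96°  ·
  (1,2): δ = 149.19°  ·
  (1,3): δ = 112.30°  ·
  (1,4): δ = 51.77°  ·
  (1,5): δ = 25.35°  ✓
  (1,6): δ = 96.84°  ·
  (2,3): δ = 143.12°  ·
  (2,4): δ = 82.58°  ·
  (2,5): δ = 5.46°  ✓
  (2,6): δ = 66.03°  ·
  (3,4): δ = 119.46°  ·
  (3,5): δ = 42.35°  ·
  (3,6): δ = 29.14°  ✓
  (4,5): δ = 102.88°  ·
  (4,6): δ = 31.39°  ✓
  (5,6): δ = 108.51°  ·
antipodal pairs: 5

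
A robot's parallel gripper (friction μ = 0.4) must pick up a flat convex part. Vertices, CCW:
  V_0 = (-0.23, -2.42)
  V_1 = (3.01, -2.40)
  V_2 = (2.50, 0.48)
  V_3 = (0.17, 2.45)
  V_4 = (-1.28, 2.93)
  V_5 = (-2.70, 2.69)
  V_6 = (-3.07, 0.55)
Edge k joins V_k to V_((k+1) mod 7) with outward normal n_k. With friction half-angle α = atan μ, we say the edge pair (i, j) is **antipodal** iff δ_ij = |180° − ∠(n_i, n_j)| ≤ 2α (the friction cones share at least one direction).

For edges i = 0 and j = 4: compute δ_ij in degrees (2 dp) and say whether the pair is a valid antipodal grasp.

δ = 9.24°, valid

α = atan 0.4 = 21.80°;  2α = 43.60°
edge 0: e_0 = (+3.24, +0.02);  n_0 = (+0.0062, -1.0000)
edge 4: e_4 = (-1.42, -0.24);  n_4 = (-0.1667, +0.9860)
∠(n_0, n_4) = 170.76°
δ = |180° − 170.76°| = 9.24°
9.24° ≤ 2α = 43.60°  →  valid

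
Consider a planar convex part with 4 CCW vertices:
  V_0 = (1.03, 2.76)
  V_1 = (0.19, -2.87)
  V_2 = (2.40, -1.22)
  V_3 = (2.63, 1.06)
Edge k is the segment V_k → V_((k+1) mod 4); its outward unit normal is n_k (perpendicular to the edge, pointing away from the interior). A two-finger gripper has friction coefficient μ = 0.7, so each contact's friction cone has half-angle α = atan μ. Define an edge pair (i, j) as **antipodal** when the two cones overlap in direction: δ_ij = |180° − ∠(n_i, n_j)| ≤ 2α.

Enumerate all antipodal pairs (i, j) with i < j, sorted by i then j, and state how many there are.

α = atan 0.7 = 34.99°;  2α = 69.98°
n_0 = (-0.9891, +0.1476)
n_1 = (+0.5983, -0.8013)
n_2 = (+0.9950, -0.1004)
n_3 = (+0.7282, +0.6854)
  (0,1): δ = 44.77°  ✓
  (0,2): δ = 2.73°  ✓
  (0,3): δ = 51.75°  ✓
  (1,2): δ = 132.51°  ·
  (1,3): δ = 83.48°  ·
  (2,3): δ = 130.98°  ·
antipodal pairs: 3

count = 3; pairs: (0,1), (0,2), (0,3)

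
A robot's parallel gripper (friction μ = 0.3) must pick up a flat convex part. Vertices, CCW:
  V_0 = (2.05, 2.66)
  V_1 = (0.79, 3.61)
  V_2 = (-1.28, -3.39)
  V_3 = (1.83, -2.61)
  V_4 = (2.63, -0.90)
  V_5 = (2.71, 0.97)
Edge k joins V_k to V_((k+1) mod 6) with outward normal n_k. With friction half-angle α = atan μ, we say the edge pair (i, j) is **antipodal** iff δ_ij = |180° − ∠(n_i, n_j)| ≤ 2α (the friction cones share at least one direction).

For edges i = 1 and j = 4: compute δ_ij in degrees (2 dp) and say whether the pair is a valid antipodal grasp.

α = atan 0.3 = 16.70°;  2α = 33.40°
edge 1: e_1 = (-2.07, -7.00);  n_1 = (-0.9589, +0.2836)
edge 4: e_4 = (+0.08, +1.87);  n_4 = (+0.9991, -0.0427)
∠(n_1, n_4) = 165.98°
δ = |180° − 165.98°| = 14.02°
14.02° ≤ 2α = 33.40°  →  valid

δ = 14.02°, valid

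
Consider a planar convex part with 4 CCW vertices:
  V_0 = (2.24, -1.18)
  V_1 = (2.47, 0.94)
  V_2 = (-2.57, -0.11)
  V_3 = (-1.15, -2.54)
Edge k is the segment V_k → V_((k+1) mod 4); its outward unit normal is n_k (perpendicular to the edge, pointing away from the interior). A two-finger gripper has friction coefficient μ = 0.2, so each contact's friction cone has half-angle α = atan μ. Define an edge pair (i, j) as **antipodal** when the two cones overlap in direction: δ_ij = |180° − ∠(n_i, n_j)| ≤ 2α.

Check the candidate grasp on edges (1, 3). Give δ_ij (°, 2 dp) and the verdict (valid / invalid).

α = atan 0.2 = 11.31°;  2α = 22.62°
edge 1: e_1 = (-5.04, -1.05);  n_1 = (-0.2040, +0.9790)
edge 3: e_3 = (+3.39, +1.36);  n_3 = (+0.3723, -0.9281)
∠(n_1, n_3) = 169.91°
δ = |180° − 169.91°| = 10.09°
10.09° ≤ 2α = 22.62°  →  valid

δ = 10.09°, valid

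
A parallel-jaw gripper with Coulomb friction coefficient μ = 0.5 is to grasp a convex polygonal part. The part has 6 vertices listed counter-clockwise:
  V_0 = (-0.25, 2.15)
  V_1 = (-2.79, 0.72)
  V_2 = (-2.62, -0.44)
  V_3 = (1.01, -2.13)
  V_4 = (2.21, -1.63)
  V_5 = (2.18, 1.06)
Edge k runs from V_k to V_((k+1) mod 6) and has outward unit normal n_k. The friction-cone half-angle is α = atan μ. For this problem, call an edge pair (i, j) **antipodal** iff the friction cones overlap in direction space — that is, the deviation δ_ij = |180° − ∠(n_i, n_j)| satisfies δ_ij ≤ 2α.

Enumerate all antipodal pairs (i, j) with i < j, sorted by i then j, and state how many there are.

α = atan 0.5 = 26.57°;  2α = 53.13°
n_0 = (-0.4906, +0.8714)
n_1 = (-0.9894, -0.1450)
n_2 = (-0.4221, -0.9066)
n_3 = (+0.3846, -0.9231)
n_4 = (+0.9999, +0.0112)
n_5 = (+0.4093, +0.9124)
  (0,1): δ = 111.04°  ·
  (0,2): δ = 54.34°  ·
  (0,3): δ = 6.76°  ✓
  (0,4): δ = 61.26°  ·
  (0,5): δ = 126.46°  ·
  (1,2): δ = 123.30°  ·
  (1,3): δ = 75.72°  ·
  (1,4): δ = 7.70°  ✓
  (1,5): δ = 57.50°  ·
  (2,3): δ = 132.42°  ·
  (2,4): δ = 64.40°  ·
  (2,5): δ = 0.81°  ✓
  (3,4): δ = 111.98°  ·
  (3,5): δ = 46.78°  ✓
  (4,5): δ = 114.80°  ·
antipodal pairs: 4

count = 4; pairs: (0,3), (1,4), (2,5), (3,5)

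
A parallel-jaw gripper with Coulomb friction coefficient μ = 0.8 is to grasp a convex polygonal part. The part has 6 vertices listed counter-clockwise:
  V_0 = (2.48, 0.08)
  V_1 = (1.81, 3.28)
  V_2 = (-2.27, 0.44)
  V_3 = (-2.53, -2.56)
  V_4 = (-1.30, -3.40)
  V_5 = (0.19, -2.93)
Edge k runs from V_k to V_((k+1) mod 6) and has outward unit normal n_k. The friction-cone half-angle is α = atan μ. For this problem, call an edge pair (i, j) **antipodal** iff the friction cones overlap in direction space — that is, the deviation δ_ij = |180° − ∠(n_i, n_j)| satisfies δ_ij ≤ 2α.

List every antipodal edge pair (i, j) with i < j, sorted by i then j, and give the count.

count = 8; pairs: (0,1), (0,2), (0,3), (1,3), (1,4), (1,5), (2,4), (2,5)

α = atan 0.8 = 38.66°;  2α = 77.32°
n_0 = (+0.9788, +0.2049)
n_1 = (-0.5713, +0.8207)
n_2 = (-0.9963, +0.0863)
n_3 = (-0.5640, -0.8258)
n_4 = (+0.3008, -0.9537)
n_5 = (+0.7959, -0.6055)
  (0,1): δ = 66.98°  ✓
  (0,2): δ = 16.78°  ✓
  (0,3): δ = 43.84°  ✓
  (0,4): δ = 95.68°  ·
  (0,5): δ = 130.91°  ·
  (1,2): δ = 129.79°  ·
  (1,3): δ = 69.17°  ✓
  (1,4): δ = 17.33°  ✓
  (1,5): δ = 17.90°  ✓
  (2,3): δ = 119.38°  ·
  (2,4): δ = 67.54°  ✓
  (2,5): δ = 32.31°  ✓
  (3,4): δ = 128.16°  ·
  (3,5): δ = 92.93°  ·
  (4,5): δ = 144.77°  ·
antipodal pairs: 8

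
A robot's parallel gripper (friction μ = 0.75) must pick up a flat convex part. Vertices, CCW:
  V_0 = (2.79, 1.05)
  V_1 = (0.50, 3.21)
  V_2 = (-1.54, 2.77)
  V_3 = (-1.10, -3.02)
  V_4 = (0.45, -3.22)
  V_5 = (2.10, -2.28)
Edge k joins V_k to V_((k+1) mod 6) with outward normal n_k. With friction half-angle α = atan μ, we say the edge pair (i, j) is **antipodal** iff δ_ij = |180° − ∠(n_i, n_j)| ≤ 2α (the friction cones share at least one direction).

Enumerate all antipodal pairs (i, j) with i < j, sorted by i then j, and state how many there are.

count = 8; pairs: (0,2), (0,3), (0,4), (1,3), (1,4), (1,5), (2,4), (2,5)

α = atan 0.75 = 36.87°;  2α = 73.74°
n_0 = (+0.6862, +0.7275)
n_1 = (-0.2108, +0.9775)
n_2 = (-0.9971, -0.0758)
n_3 = (-0.1280, -0.9918)
n_4 = (+0.4950, -0.8689)
n_5 = (+0.9792, -0.2029)
  (0,1): δ = 124.50°  ·
  (0,2): δ = 42.33°  ✓
  (0,3): δ = 35.97°  ✓
  (0,4): δ = 73.00°  ✓
  (0,5): δ = 121.62°  ·
  (1,2): δ = 97.83°  ·
  (1,3): δ = 19.52°  ✓
  (1,4): δ = 17.50°  ✓
  (1,5): δ = 66.12°  ✓
  (2,3): δ = 101.70°  ·
  (2,4): δ = 64.68°  ✓
  (2,5): δ = 16.05°  ✓
  (3,4): δ = 142.98°  ·
  (3,5): δ = 94.35°  ·
  (4,5): δ = 131.38°  ·
antipodal pairs: 8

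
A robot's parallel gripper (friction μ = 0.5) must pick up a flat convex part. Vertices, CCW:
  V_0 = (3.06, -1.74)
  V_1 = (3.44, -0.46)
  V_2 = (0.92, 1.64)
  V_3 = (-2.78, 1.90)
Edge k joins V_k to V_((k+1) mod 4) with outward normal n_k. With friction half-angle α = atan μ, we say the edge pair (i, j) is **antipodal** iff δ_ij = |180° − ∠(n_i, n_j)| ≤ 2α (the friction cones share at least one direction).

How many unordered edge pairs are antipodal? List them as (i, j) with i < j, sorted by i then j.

α = atan 0.5 = 26.57°;  2α = 53.13°
n_0 = (+0.9586, -0.2846)
n_1 = (+0.6402, +0.7682)
n_2 = (+0.0701, +0.9975)
n_3 = (-0.5290, -0.8487)
  (0,1): δ = 113.27°  ·
  (0,2): δ = 77.48°  ·
  (0,3): δ = 74.60°  ·
  (1,2): δ = 144.21°  ·
  (1,3): δ = 7.87°  ✓
  (2,3): δ = 27.92°  ✓
antipodal pairs: 2

count = 2; pairs: (1,3), (2,3)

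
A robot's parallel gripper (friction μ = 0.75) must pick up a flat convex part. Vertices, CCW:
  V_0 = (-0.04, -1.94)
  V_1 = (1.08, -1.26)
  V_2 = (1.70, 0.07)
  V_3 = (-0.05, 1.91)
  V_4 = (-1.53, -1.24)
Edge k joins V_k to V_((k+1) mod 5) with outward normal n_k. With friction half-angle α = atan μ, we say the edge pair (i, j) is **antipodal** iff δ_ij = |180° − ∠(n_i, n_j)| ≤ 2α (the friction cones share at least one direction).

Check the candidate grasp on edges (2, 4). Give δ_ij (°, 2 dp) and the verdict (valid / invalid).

δ = 21.27°, valid

α = atan 0.75 = 36.87°;  2α = 73.74°
edge 2: e_2 = (-1.75, +1.84);  n_2 = (+0.7246, +0.6892)
edge 4: e_4 = (+1.49, -0.70);  n_4 = (-0.4252, -0.9051)
∠(n_2, n_4) = 158.73°
δ = |180° − 158.73°| = 21.27°
21.27° ≤ 2α = 73.74°  →  valid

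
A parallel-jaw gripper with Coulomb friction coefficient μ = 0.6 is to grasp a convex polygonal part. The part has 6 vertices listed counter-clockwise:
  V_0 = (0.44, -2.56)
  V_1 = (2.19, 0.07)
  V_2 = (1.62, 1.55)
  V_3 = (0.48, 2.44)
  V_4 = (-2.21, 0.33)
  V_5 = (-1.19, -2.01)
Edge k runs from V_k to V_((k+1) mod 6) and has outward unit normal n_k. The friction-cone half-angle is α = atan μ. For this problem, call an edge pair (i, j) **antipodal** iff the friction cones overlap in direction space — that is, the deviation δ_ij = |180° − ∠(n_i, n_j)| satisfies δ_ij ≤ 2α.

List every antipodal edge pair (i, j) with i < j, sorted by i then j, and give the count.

α = atan 0.6 = 30.96°;  2α = 61.93°
n_0 = (+0.8325, -0.5540)
n_1 = (+0.9332, +0.3594)
n_2 = (+0.6154, +0.7882)
n_3 = (-0.6172, +0.7868)
n_4 = (-0.9167, -0.3996)
n_5 = (-0.3197, -0.9475)
  (0,1): δ = 125.30°  ·
  (0,2): δ = 94.34°  ·
  (0,3): δ = 18.25°  ✓
  (0,4): δ = 57.19°  ✓
  (0,5): δ = 104.99°  ·
  (1,2): δ = 149.04°  ·
  (1,3): δ = 72.95°  ·
  (1,4): δ = 2.49°  ✓
  (1,5): δ = 50.29°  ✓
  (2,3): δ = 103.91°  ·
  (2,4): δ = 28.47°  ✓
  (2,5): δ = 19.33°  ✓
  (3,4): δ = 104.56°  ·
  (3,5): δ = 56.76°  ✓
  (4,5): δ = 132.20°  ·
antipodal pairs: 7

count = 7; pairs: (0,3), (0,4), (1,4), (1,5), (2,4), (2,5), (3,5)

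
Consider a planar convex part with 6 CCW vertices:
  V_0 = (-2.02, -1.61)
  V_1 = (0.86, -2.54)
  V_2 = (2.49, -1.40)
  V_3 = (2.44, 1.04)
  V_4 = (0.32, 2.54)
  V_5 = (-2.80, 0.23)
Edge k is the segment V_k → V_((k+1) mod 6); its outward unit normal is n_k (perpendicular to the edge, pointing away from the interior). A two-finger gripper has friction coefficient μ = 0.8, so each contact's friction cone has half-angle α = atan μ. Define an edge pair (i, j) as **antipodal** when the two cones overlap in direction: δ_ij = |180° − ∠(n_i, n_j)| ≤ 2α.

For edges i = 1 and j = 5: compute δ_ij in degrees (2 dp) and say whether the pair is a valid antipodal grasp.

δ = 78.00°, invalid

α = atan 0.8 = 38.66°;  2α = 77.32°
edge 1: e_1 = (+1.63, +1.14);  n_1 = (+0.5731, -0.8195)
edge 5: e_5 = (+0.78, -1.84);  n_5 = (-0.9207, -0.3903)
∠(n_1, n_5) = 102.00°
δ = |180° − 102.00°| = 78.00°
78.00° > 2α = 77.32°  →  invalid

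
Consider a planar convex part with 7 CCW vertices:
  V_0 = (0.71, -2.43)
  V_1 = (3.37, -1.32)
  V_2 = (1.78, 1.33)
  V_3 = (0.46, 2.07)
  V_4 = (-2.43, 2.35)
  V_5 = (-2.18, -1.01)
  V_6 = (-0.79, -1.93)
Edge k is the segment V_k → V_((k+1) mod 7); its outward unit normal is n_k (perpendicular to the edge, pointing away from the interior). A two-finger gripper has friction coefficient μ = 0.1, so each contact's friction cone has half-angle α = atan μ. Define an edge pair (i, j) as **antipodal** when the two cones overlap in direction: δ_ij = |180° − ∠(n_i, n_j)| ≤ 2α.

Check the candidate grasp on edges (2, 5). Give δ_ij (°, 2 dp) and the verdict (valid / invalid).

δ = 4.22°, valid

α = atan 0.1 = 5.71°;  2α = 11.42°
edge 2: e_2 = (-1.32, +0.74);  n_2 = (+0.4890, +0.8723)
edge 5: e_5 = (+1.39, -0.92);  n_5 = (-0.5519, -0.8339)
∠(n_2, n_5) = 175.78°
δ = |180° − 175.78°| = 4.22°
4.22° ≤ 2α = 11.42°  →  valid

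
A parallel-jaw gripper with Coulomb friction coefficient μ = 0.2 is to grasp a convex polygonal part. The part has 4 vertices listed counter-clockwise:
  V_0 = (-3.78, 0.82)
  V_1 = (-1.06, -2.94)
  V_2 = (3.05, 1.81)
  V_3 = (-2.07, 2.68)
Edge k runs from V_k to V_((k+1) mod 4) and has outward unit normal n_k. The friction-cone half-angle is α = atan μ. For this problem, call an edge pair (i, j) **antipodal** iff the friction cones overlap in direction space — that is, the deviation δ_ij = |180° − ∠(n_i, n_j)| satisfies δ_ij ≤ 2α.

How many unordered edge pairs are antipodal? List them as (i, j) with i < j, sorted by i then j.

count = 1; pairs: (1,3)

α = atan 0.2 = 11.31°;  2α = 22.62°
n_0 = (-0.8102, -0.5861)
n_1 = (+0.7562, -0.6543)
n_2 = (+0.1675, +0.9859)
n_3 = (-0.7362, +0.6768)
  (0,1): δ = 76.75°  ·
  (0,2): δ = 44.47°  ·
  (0,3): δ = 101.52°  ·
  (1,2): δ = 58.78°  ·
  (1,3): δ = 1.73°  ✓
  (2,3): δ = 122.95°  ·
antipodal pairs: 1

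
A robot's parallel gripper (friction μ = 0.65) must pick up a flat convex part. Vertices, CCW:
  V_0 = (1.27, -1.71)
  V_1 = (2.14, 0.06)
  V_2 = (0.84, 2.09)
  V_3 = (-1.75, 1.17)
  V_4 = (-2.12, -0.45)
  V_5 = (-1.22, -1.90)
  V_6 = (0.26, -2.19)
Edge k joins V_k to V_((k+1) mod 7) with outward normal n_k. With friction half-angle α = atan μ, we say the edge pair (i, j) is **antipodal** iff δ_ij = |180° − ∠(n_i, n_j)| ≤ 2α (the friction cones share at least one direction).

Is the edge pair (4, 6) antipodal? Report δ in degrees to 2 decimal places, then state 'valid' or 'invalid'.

δ = 96.41°, invalid

α = atan 0.65 = 33.02°;  2α = 66.05°
edge 4: e_4 = (+0.90, -1.45);  n_4 = (-0.8496, -0.5274)
edge 6: e_6 = (+1.01, +0.48);  n_6 = (+0.4292, -0.9032)
∠(n_4, n_6) = 83.59°
δ = |180° − 83.59°| = 96.41°
96.41° > 2α = 66.05°  →  invalid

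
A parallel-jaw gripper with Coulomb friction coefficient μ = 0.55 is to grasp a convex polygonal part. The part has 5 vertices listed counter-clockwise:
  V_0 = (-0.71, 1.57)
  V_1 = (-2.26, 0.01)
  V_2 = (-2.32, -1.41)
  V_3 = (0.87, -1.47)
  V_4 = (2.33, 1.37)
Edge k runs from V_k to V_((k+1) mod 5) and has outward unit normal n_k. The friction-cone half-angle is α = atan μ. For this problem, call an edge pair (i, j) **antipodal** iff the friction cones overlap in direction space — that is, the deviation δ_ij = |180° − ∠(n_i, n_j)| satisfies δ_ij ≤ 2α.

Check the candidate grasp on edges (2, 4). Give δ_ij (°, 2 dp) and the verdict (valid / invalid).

δ = 2.69°, valid

α = atan 0.55 = 28.81°;  2α = 57.62°
edge 2: e_2 = (+3.19, -0.06);  n_2 = (-0.0188, -0.9998)
edge 4: e_4 = (-3.04, +0.20);  n_4 = (+0.0656, +0.9978)
∠(n_2, n_4) = 177.31°
δ = |180° − 177.31°| = 2.69°
2.69° ≤ 2α = 57.62°  →  valid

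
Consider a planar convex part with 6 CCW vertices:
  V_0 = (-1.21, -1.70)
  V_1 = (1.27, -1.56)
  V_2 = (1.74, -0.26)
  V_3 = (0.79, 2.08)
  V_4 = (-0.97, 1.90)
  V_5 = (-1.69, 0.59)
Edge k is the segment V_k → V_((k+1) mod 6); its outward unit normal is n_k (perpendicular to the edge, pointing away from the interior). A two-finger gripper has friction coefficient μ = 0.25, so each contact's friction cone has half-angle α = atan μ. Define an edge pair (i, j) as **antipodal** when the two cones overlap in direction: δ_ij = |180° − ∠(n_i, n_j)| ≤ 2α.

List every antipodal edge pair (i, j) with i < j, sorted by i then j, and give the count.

α = atan 0.25 = 14.04°;  2α = 28.07°
n_0 = (+0.0564, -0.9984)
n_1 = (+0.9404, -0.3400)
n_2 = (+0.9266, +0.3762)
n_3 = (-0.1017, +0.9948)
n_4 = (-0.8764, +0.4817)
n_5 = (-0.9787, -0.2051)
  (0,1): δ = 113.11°  ·
  (0,2): δ = 71.13°  ·
  (0,3): δ = 2.61°  ✓
  (0,4): δ = 57.97°  ·
  (0,5): δ = 98.61°  ·
  (1,2): δ = 138.03°  ·
  (1,3): δ = 64.28°  ·
  (1,4): δ = 8.92°  ✓
  (1,5): δ = 31.72°  ·
  (2,3): δ = 106.26°  ·
  (2,4): δ = 50.89°  ·
  (2,5): δ = 10.26°  ✓
  (3,4): δ = 124.63°  ·
  (3,5): δ = 84.00°  ·
  (4,5): δ = 139.37°  ·
antipodal pairs: 3

count = 3; pairs: (0,3), (1,4), (2,5)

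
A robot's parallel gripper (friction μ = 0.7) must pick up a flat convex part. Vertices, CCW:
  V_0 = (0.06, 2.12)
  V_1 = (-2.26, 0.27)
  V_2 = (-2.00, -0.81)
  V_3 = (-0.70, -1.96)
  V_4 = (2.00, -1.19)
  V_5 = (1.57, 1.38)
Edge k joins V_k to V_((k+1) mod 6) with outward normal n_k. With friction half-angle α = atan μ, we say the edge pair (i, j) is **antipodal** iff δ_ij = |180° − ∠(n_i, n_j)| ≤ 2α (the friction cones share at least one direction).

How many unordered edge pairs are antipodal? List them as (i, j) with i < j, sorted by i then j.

count = 7; pairs: (0,3), (0,4), (1,4), (1,5), (2,4), (2,5), (3,5)

α = atan 0.7 = 34.99°;  2α = 69.98°
n_0 = (-0.6235, +0.7819)
n_1 = (-0.9722, -0.2341)
n_2 = (-0.6626, -0.7490)
n_3 = (+0.2743, -0.9617)
n_4 = (+0.9863, +0.1650)
n_5 = (+0.4401, +0.8980)
  (0,1): δ = 115.03°  ·
  (0,2): δ = 80.07°  ·
  (0,3): δ = 22.65°  ✓
  (0,4): δ = 60.93°  ✓
  (0,5): δ = 115.32°  ·
  (1,2): δ = 145.03°  ·
  (1,3): δ = 87.62°  ·
  (1,4): δ = 4.04°  ✓
  (1,5): δ = 50.36°  ✓
  (2,3): δ = 122.59°  ·
  (2,4): δ = 39.01°  ✓
  (2,5): δ = 15.39°  ✓
  (3,4): δ = 96.42°  ·
  (3,5): δ = 42.03°  ✓
  (4,5): δ = 125.61°  ·
antipodal pairs: 7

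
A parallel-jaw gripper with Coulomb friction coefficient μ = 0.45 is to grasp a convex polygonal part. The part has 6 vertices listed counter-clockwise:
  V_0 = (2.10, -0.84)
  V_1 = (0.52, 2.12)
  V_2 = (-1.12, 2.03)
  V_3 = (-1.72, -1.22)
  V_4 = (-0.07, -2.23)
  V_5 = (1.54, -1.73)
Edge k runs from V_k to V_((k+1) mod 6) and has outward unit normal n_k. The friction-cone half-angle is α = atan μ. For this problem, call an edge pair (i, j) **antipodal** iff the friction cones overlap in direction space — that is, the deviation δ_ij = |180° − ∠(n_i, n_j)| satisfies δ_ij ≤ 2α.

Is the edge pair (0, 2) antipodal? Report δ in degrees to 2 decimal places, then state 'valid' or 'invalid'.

δ = 38.55°, valid

α = atan 0.45 = 24.23°;  2α = 48.46°
edge 0: e_0 = (-1.58, +2.96);  n_0 = (+0.8822, +0.4709)
edge 2: e_2 = (-0.60, -3.25);  n_2 = (-0.9834, +0.1815)
∠(n_0, n_2) = 141.45°
δ = |180° − 141.45°| = 38.55°
38.55° ≤ 2α = 48.46°  →  valid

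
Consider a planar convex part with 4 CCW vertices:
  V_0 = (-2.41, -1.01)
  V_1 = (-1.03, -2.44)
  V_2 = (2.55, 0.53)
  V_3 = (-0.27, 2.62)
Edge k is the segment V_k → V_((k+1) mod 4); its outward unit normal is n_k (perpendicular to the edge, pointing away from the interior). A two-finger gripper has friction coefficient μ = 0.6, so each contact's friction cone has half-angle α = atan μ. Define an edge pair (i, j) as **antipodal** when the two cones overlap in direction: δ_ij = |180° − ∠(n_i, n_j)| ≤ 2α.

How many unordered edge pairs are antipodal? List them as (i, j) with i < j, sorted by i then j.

α = atan 0.6 = 30.96°;  2α = 61.93°
n_0 = (-0.7196, -0.6944)
n_1 = (+0.6385, -0.7696)
n_2 = (+0.5954, +0.8034)
n_3 = (-0.8614, +0.5078)
  (0,1): δ = 94.30°  ·
  (0,2): δ = 9.48°  ✓
  (0,3): δ = 105.50°  ·
  (1,2): δ = 76.22°  ·
  (1,3): δ = 19.80°  ✓
  (2,3): δ = 83.98°  ·
antipodal pairs: 2

count = 2; pairs: (0,2), (1,3)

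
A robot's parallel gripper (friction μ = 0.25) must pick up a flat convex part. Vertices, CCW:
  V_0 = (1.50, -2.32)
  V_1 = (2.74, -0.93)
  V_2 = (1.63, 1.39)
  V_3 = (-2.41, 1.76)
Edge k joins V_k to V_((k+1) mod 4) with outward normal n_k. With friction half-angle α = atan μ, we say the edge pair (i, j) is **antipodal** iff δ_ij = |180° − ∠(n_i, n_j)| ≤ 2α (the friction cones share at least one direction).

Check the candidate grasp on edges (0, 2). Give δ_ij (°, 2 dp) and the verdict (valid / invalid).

α = atan 0.25 = 14.04°;  2α = 28.07°
edge 0: e_0 = (+1.24, +1.39);  n_0 = (+0.7462, -0.6657)
edge 2: e_2 = (-4.04, +0.37);  n_2 = (+0.0912, +0.9958)
∠(n_0, n_2) = 126.50°
δ = |180° − 126.50°| = 53.50°
53.50° > 2α = 28.07°  →  invalid

δ = 53.50°, invalid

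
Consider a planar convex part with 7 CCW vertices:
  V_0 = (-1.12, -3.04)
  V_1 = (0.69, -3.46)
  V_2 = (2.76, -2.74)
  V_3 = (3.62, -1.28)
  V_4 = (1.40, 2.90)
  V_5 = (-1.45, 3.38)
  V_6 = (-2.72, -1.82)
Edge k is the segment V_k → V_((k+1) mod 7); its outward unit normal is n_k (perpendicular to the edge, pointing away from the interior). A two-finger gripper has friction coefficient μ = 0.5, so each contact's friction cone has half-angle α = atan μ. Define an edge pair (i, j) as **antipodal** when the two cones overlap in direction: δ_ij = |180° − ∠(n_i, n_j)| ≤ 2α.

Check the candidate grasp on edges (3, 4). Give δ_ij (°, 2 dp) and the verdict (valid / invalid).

α = atan 0.5 = 26.57°;  2α = 53.13°
edge 3: e_3 = (-2.22, +4.18);  n_3 = (+0.8832, +0.4691)
edge 4: e_4 = (-2.85, +0.48);  n_4 = (+0.1661, +0.9861)
∠(n_3, n_4) = 52.47°
δ = |180° − 52.47°| = 127.53°
127.53° > 2α = 53.13°  →  invalid

δ = 127.53°, invalid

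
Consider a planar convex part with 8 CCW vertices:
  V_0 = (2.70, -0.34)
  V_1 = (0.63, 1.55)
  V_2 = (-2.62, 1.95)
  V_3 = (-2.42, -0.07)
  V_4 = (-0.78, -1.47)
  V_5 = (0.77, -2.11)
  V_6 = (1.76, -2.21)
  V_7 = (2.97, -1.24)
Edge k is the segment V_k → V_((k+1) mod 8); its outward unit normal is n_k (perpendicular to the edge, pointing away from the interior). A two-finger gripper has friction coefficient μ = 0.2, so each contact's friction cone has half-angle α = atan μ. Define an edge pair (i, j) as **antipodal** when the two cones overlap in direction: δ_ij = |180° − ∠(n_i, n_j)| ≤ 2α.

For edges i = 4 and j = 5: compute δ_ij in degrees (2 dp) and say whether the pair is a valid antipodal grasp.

α = atan 0.2 = 11.31°;  2α = 22.62°
edge 4: e_4 = (+1.55, -0.64);  n_4 = (-0.3816, -0.9243)
edge 5: e_5 = (+0.99, -0.10);  n_5 = (-0.1005, -0.9949)
∠(n_4, n_5) = 16.67°
δ = |180° − 16.67°| = 163.33°
163.33° > 2α = 22.62°  →  invalid

δ = 163.33°, invalid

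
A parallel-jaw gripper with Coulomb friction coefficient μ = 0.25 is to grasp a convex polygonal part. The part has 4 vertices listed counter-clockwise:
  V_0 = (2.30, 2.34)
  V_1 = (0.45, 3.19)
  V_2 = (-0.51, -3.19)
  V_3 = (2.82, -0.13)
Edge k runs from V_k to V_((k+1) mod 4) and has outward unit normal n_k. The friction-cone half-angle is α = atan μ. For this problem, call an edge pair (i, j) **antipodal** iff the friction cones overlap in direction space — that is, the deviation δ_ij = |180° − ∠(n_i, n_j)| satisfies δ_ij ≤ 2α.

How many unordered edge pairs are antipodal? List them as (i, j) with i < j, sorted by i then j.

α = atan 0.25 = 14.04°;  2α = 28.07°
n_0 = (+0.4175, +0.9087)
n_1 = (-0.9889, +0.1488)
n_2 = (+0.6766, -0.7363)
n_3 = (+0.9785, +0.2060)
  (0,1): δ = 73.88°  ·
  (0,2): δ = 67.26°  ·
  (0,3): δ = 126.57°  ·
  (1,2): δ = 38.86°  ·
  (1,3): δ = 20.45°  ✓
  (2,3): δ = 120.69°  ·
antipodal pairs: 1

count = 1; pairs: (1,3)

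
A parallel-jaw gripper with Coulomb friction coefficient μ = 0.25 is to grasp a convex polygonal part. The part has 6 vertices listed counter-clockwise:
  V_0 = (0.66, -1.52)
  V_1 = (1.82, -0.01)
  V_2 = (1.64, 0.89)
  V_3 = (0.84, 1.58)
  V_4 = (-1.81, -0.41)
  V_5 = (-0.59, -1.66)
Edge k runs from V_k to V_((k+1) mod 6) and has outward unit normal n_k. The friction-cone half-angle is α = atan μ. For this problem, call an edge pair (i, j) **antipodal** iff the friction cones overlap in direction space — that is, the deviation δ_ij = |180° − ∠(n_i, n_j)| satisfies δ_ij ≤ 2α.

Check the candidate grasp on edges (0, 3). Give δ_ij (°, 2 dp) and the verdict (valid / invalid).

δ = 15.56°, valid

α = atan 0.25 = 14.04°;  2α = 28.07°
edge 0: e_0 = (+1.16, +1.51);  n_0 = (+0.7930, -0.6092)
edge 3: e_3 = (-2.65, -1.99);  n_3 = (-0.6005, +0.7996)
∠(n_0, n_3) = 164.44°
δ = |180° − 164.44°| = 15.56°
15.56° ≤ 2α = 28.07°  →  valid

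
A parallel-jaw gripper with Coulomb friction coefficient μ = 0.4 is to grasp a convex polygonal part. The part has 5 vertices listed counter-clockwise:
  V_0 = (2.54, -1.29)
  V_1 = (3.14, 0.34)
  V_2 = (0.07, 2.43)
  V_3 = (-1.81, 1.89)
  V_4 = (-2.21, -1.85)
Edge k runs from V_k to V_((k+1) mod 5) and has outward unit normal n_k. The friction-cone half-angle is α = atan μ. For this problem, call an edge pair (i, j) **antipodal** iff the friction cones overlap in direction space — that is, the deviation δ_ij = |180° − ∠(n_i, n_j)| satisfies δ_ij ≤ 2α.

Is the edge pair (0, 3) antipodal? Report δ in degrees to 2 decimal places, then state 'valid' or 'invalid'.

α = atan 0.4 = 21.80°;  2α = 43.60°
edge 0: e_0 = (+0.60, +1.63);  n_0 = (+0.9384, -0.3454)
edge 3: e_3 = (-0.40, -3.74);  n_3 = (-0.9943, +0.1063)
∠(n_0, n_3) = 165.90°
δ = |180° − 165.90°| = 14.10°
14.10° ≤ 2α = 43.60°  →  valid

δ = 14.10°, valid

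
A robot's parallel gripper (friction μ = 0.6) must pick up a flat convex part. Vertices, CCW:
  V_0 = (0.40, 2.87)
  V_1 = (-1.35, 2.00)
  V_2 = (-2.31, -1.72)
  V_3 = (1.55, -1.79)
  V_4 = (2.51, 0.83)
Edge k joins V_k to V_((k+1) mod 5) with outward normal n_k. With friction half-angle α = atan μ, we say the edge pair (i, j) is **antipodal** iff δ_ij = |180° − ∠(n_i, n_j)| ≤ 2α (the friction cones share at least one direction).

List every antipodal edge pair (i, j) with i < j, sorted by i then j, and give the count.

count = 5; pairs: (0,2), (0,3), (1,3), (1,4), (2,4)

α = atan 0.6 = 30.96°;  2α = 61.93°
n_0 = (-0.4452, +0.8954)
n_1 = (-0.9683, +0.2499)
n_2 = (-0.0181, -0.9998)
n_3 = (+0.9390, -0.3440)
n_4 = (+0.6951, +0.7189)
  (0,1): δ = 130.90°  ·
  (0,2): δ = 27.47°  ✓
  (0,3): δ = 43.44°  ✓
  (0,4): δ = 109.53°  ·
  (1,2): δ = 76.57°  ·
  (1,3): δ = 5.65°  ✓
  (1,4): δ = 60.44°  ✓
  (2,3): δ = 109.08°  ·
  (2,4): δ = 42.99°  ✓
  (3,4): δ = 113.91°  ·
antipodal pairs: 5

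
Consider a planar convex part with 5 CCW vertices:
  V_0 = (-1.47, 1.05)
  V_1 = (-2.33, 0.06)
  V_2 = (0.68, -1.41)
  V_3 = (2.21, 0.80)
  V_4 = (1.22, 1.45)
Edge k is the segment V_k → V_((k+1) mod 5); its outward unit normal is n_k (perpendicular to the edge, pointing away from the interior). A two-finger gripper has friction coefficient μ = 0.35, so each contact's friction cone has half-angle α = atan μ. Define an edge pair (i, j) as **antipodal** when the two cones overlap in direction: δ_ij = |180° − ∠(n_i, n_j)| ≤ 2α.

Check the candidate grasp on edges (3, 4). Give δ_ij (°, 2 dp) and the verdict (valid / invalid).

δ = 138.25°, invalid

α = atan 0.35 = 19.29°;  2α = 38.58°
edge 3: e_3 = (-0.99, +0.65);  n_3 = (+0.5488, +0.8359)
edge 4: e_4 = (-2.69, -0.40);  n_4 = (-0.1471, +0.9891)
∠(n_3, n_4) = 41.75°
δ = |180° − 41.75°| = 138.25°
138.25° > 2α = 38.58°  →  invalid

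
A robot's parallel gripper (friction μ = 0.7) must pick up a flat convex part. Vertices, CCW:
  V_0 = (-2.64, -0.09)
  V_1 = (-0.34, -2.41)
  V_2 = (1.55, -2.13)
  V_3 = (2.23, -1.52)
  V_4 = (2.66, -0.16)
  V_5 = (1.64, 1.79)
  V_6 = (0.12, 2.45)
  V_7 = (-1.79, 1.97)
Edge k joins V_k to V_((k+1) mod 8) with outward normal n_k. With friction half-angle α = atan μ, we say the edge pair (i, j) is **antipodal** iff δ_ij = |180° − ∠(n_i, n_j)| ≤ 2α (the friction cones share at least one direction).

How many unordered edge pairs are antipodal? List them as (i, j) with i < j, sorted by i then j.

α = atan 0.7 = 34.99°;  2α = 69.98°
n_0 = (-0.7102, -0.7040)
n_1 = (+0.1465, -0.9892)
n_2 = (+0.6678, -0.7444)
n_3 = (+0.9535, -0.3015)
n_4 = (+0.8861, +0.4635)
n_5 = (+0.3983, +0.9173)
n_6 = (-0.2437, +0.9698)
n_7 = (-0.9244, +0.3814)
  (0,1): δ = 126.32°  ·
  (0,2): δ = 92.86°  ·
  (0,3): δ = 62.30°  ✓
  (0,4): δ = 17.14°  ✓
  (0,5): δ = 21.78°  ✓
  (0,6): δ = 59.35°  ✓
  (0,7): δ = 112.83°  ·
  (1,2): δ = 146.53°  ·
  (1,3): δ = 115.97°  ·
  (1,4): δ = 70.81°  ·
  (1,5): δ = 31.90°  ✓
  (1,6): δ = 5.68°  ✓
  (1,7): δ = 59.15°  ✓
  (2,3): δ = 149.44°  ·
  (2,4): δ = 104.28°  ·
  (2,5): δ = 65.36°  ✓
  (2,6): δ = 27.79°  ✓
  (2,7): δ = 25.68°  ✓
  (3,4): δ = 134.84°  ·
  (3,5): δ = 95.93°  ·
  (3,6): δ = 58.35°  ✓
  (3,7): δ = 4.88°  ✓
  (4,5): δ = 141.08°  ·
  (4,6): δ = 103.51°  ·
  (4,7): δ = 50.04°  ✓
  (5,6): δ = 142.42°  ·
  (5,7): δ = 88.95°  ·
  (6,7): δ = 126.53°  ·
antipodal pairs: 13

count = 13; pairs: (0,3), (0,4), (0,5), (0,6), (1,5), (1,6), (1,7), (2,5), (2,6), (2,7), (3,6), (3,7), (4,7)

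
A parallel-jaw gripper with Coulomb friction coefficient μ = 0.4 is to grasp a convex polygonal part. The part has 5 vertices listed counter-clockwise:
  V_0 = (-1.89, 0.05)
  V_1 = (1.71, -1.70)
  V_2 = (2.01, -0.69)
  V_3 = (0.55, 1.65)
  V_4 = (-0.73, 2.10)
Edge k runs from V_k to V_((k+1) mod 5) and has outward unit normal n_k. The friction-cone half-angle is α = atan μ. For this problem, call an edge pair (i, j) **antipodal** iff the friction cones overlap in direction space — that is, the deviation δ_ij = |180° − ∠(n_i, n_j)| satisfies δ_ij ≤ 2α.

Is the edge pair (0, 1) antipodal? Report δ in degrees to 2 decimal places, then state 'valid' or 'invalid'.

α = atan 0.4 = 21.80°;  2α = 43.60°
edge 0: e_0 = (+3.60, -1.75);  n_0 = (-0.4372, -0.8994)
edge 1: e_1 = (+0.30, +1.01);  n_1 = (+0.9586, -0.2847)
∠(n_0, n_1) = 99.38°
δ = |180° − 99.38°| = 80.62°
80.62° > 2α = 43.60°  →  invalid

δ = 80.62°, invalid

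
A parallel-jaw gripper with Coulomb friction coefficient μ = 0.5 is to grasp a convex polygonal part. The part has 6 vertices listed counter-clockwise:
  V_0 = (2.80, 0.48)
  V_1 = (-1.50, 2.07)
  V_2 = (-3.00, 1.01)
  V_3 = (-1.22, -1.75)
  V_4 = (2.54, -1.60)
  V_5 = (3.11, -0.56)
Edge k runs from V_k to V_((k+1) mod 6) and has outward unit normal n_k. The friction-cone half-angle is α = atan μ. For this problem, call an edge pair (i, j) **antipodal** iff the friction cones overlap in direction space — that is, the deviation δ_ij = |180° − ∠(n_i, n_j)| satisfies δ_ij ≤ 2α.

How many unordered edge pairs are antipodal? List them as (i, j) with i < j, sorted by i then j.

count = 5; pairs: (0,2), (0,3), (1,3), (1,4), (2,5)

α = atan 0.5 = 26.57°;  2α = 53.13°
n_0 = (+0.3468, +0.9379)
n_1 = (-0.5771, +0.8167)
n_2 = (-0.8404, -0.5420)
n_3 = (+0.0399, -0.9992)
n_4 = (+0.8769, -0.4806)
n_5 = (+0.9583, +0.2857)
  (0,1): δ = 124.46°  ·
  (0,2): δ = 36.89°  ✓
  (0,3): δ = 22.58°  ✓
  (0,4): δ = 81.57°  ·
  (0,5): δ = 126.89°  ·
  (1,2): δ = 92.43°  ·
  (1,3): δ = 32.96°  ✓
  (1,4): δ = 26.03°  ✓
  (1,5): δ = 71.35°  ·
  (2,3): δ = 120.53°  ·
  (2,4): δ = 61.55°  ·
  (2,5): δ = 16.22°  ✓
  (3,4): δ = 121.01°  ·
  (3,5): δ = 75.69°  ·
  (4,5): δ = 134.68°  ·
antipodal pairs: 5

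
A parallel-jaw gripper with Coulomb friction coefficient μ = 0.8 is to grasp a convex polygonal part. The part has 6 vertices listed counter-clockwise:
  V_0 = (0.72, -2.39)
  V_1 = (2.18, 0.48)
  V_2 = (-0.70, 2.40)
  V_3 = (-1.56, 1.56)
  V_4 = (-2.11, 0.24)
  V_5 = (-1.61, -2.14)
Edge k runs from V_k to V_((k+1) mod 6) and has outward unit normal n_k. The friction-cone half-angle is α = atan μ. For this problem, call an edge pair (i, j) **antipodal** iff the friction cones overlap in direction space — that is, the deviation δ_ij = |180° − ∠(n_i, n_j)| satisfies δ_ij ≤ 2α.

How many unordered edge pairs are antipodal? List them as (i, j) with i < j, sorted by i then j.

count = 7; pairs: (0,2), (0,3), (0,4), (1,4), (1,5), (2,5), (3,5)

α = atan 0.8 = 38.66°;  2α = 77.32°
n_0 = (+0.8913, -0.4534)
n_1 = (+0.5547, +0.8321)
n_2 = (-0.6987, +0.7154)
n_3 = (-0.9231, +0.3846)
n_4 = (-0.9786, -0.2056)
n_5 = (-0.1067, -0.9943)
  (0,1): δ = 96.73°  ·
  (0,2): δ = 18.71°  ✓
  (0,3): δ = 4.34°  ✓
  (0,4): δ = 38.83°  ✓
  (0,5): δ = 110.84°  ·
  (1,2): δ = 101.98°  ·
  (1,3): δ = 78.93°  ·
  (1,4): δ = 44.45°  ✓
  (1,5): δ = 27.57°  ✓
  (2,3): δ = 156.95°  ·
  (2,4): δ = 122.46°  ·
  (2,5): δ = 50.45°  ✓
  (3,4): δ = 145.52°  ·
  (3,5): δ = 73.50°  ✓
  (4,5): δ = 107.99°  ·
antipodal pairs: 7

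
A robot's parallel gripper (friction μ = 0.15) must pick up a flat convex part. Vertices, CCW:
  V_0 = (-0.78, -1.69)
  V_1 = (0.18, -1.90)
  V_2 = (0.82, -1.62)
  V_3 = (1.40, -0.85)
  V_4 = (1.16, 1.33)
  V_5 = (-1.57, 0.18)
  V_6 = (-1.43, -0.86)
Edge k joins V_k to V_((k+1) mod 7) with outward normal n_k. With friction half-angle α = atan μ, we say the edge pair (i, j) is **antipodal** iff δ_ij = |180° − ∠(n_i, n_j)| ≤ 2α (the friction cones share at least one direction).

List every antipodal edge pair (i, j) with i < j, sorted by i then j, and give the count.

α = atan 0.15 = 8.53°;  2α = 17.06°
n_0 = (-0.2137, -0.9769)
n_1 = (+0.4008, -0.9162)
n_2 = (+0.7988, -0.6017)
n_3 = (+0.9940, +0.1094)
n_4 = (-0.3882, +0.9216)
n_5 = (-0.9911, -0.1334)
n_6 = (-0.7873, -0.6166)
  (0,1): δ = 144.03°  ·
  (0,2): δ = 114.65°  ·
  (0,3): δ = 71.38°  ·
  (0,4): δ = 35.18°  ·
  (0,5): δ = 110.01°  ·
  (0,6): δ = 140.40°  ·
  (1,2): δ = 150.62°  ·
  (1,3): δ = 107.35°  ·
  (1,4): δ = 0.79°  ✓
  (1,5): δ = 74.04°  ·
  (1,6): δ = 104.44°  ·
  (2,3): δ = 136.73°  ·
  (2,4): δ = 30.17°  ·
  (2,5): δ = 44.66°  ·
  (2,6): δ = 75.05°  ·
  (3,4): δ = 73.44°  ·
  (3,5): δ = 1.38°  ✓
  (3,6): δ = 31.78°  ·
  (4,5): δ = 105.18°  ·
  (4,6): δ = 74.78°  ·
  (5,6): δ = 149.60°  ·
antipodal pairs: 2

count = 2; pairs: (1,4), (3,5)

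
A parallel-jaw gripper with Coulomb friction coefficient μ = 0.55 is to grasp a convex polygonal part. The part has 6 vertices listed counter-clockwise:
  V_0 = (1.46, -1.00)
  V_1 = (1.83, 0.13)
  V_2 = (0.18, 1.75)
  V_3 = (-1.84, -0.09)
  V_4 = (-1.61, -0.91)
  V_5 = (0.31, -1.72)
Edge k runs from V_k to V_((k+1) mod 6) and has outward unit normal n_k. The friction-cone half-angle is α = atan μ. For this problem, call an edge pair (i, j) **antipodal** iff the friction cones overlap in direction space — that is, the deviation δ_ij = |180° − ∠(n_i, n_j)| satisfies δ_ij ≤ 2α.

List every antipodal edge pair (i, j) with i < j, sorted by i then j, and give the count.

count = 5; pairs: (0,2), (0,3), (1,3), (1,4), (2,5)

α = atan 0.55 = 28.81°;  2α = 57.62°
n_0 = (+0.9504, -0.3112)
n_1 = (+0.7006, +0.7136)
n_2 = (-0.6734, +0.7393)
n_3 = (-0.9628, -0.2701)
n_4 = (-0.3887, -0.9214)
n_5 = (+0.5307, -0.8476)
  (0,1): δ = 116.34°  ·
  (0,2): δ = 29.54°  ✓
  (0,3): δ = 33.80°  ✓
  (0,4): δ = 85.26°  ·
  (0,5): δ = 140.18°  ·
  (1,2): δ = 93.20°  ·
  (1,3): δ = 29.86°  ✓
  (1,4): δ = 21.60°  ✓
  (1,5): δ = 76.52°  ·
  (2,3): δ = 116.66°  ·
  (2,4): δ = 65.20°  ·
  (2,5): δ = 10.28°  ✓
  (3,4): δ = 128.54°  ·
  (3,5): δ = 73.62°  ·
  (4,5): δ = 125.08°  ·
antipodal pairs: 5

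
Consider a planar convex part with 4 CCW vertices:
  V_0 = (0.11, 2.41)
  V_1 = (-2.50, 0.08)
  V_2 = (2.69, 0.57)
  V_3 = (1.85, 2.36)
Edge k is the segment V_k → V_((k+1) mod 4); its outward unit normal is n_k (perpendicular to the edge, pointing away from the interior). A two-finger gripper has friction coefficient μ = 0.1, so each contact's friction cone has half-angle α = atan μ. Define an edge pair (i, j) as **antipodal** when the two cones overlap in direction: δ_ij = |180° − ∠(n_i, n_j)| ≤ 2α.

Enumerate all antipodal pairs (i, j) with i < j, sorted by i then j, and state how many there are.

count = 1; pairs: (1,3)

α = atan 0.1 = 5.71°;  2α = 11.42°
n_0 = (-0.6660, +0.7460)
n_1 = (+0.0940, -0.9956)
n_2 = (+0.9053, +0.4248)
n_3 = (+0.0287, +0.9996)
  (0,1): δ = 36.36°  ·
  (0,2): δ = 73.38°  ·
  (0,3): δ = 136.60°  ·
  (1,2): δ = 70.25°  ·
  (1,3): δ = 7.04°  ✓
  (2,3): δ = 116.79°  ·
antipodal pairs: 1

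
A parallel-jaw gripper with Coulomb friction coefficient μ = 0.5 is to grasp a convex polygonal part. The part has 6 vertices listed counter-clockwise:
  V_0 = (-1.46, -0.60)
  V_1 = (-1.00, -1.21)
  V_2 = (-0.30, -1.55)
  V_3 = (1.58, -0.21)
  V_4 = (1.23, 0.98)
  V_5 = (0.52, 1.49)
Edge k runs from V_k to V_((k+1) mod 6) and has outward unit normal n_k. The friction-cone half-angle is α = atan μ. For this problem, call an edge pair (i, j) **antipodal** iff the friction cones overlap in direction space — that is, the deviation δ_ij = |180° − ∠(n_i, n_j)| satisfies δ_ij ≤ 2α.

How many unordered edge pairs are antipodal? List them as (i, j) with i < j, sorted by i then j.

α = atan 0.5 = 26.57°;  2α = 53.13°
n_0 = (-0.7984, -0.6021)
n_1 = (-0.4369, -0.8995)
n_2 = (+0.5804, -0.8143)
n_3 = (+0.9594, +0.2822)
n_4 = (+0.5834, +0.8122)
n_5 = (-0.7260, +0.6877)
  (0,1): δ = 152.93°  ·
  (0,2): δ = 91.54°  ·
  (0,3): δ = 20.63°  ✓
  (0,4): δ = 17.29°  ✓
  (0,5): δ = 99.53°  ·
  (1,2): δ = 118.61°  ·
  (1,3): δ = 47.70°  ✓
  (1,4): δ = 9.78°  ✓
  (1,5): δ = 72.45°  ·
  (2,3): δ = 109.09°  ·
  (2,4): δ = 71.17°  ·
  (2,5): δ = 11.07°  ✓
  (3,4): δ = 142.08°  ·
  (3,5): δ = 59.84°  ·
  (4,5): δ = 97.76°  ·
antipodal pairs: 5

count = 5; pairs: (0,3), (0,4), (1,3), (1,4), (2,5)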